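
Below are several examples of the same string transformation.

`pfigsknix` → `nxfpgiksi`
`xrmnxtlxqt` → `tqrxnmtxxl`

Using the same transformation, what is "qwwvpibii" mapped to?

The transformation: swap each adjacent pair of characters (1↔2, 3↔4, ...), then move the last 2 characters to the front (rotate right by 2).
On "qwwvpibii": the first step gives "wqvwipibi", and the second then gives "biwqvwipi".

biwqvwipi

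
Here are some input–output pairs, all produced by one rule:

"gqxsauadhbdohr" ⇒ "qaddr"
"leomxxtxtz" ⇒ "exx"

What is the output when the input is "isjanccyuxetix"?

The pattern: keep one character in every 3, starting at position 2 (positions 2nd, 5th, 8th, ...).
So "isjanccyuxetix" becomes "snyex".

snyex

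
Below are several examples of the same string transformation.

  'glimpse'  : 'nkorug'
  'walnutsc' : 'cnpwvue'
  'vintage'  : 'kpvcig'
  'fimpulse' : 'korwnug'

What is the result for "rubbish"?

wddkuj

What's happening: shift every letter 2 places forward in the alphabet (wrapping around), then delete the first character.
Working it through for "rubbish": intermediate "twddkuj", final "wddkuj".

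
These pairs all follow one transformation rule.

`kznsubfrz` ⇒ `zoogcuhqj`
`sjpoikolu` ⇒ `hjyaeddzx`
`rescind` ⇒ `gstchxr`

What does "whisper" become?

lgwtxeh

In each case the input is transformed by: take characters alternately from the front and the back (1st, last, 2nd, 2nd-last, ...), then shift every letter 11 places backward in the alphabet (wrapping around).
On "whisper": the first step gives "wrheips", and the second then gives "lgwtxeh".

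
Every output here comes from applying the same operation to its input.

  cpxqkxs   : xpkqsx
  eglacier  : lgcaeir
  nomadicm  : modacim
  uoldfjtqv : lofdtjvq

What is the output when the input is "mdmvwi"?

Rule — delete the first character, then swap each adjacent pair of characters (1↔2, 3↔4, ...).
Starting from "mdmvwi": after the first operation, "dmvwi"; after the second, "mdwvi".

mdwvi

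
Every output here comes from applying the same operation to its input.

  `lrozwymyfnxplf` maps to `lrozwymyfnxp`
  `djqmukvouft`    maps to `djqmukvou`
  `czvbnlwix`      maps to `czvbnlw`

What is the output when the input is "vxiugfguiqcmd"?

vxiugfguiqc

What's happening: delete the last 2 characters.
On "vxiugfguiqcmd" that produces "vxiugfguiqc".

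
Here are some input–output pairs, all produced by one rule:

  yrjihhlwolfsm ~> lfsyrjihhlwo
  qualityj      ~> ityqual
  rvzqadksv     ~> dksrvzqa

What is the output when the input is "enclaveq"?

aveencl

What's happening: delete the last character, then move the last 3 characters to the front (rotate right by 3).
Applying both steps to "enclaveq": "enclave", then "aveencl".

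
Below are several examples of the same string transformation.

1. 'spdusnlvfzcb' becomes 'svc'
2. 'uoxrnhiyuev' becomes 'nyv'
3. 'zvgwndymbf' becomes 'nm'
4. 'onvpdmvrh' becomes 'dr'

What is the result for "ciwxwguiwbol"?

The pattern: delete the first 2 characters, then keep one character in every 3, starting at position 3 (positions 3rd, 6th, 9th, ...).
Applying both steps to "ciwxwguiwbol": "wxwguiwbol", then "wio".

wio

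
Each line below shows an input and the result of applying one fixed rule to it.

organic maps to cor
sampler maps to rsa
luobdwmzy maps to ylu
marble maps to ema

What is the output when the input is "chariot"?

tch

The rule is to move the last character to the front, then keep only the first 3 characters.
On "chariot": the first step gives "tchario", and the second then gives "tch".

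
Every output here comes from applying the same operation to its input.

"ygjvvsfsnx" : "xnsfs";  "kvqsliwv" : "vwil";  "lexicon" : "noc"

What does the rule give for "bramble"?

elb

The rule is to take characters alternately from the front and the back (1st, last, 2nd, 2nd-last, ...), then keep every other character starting from the second (positions 2nd, 4th, 6th, ...).
"bramble" → "berlabm" → "elb".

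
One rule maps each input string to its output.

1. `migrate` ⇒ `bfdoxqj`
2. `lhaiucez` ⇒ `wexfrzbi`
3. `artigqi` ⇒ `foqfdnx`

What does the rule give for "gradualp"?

Rule — shift every letter 3 places backward in the alphabet (wrapping around), then swap the first and last characters.
"gradualp" → "doxarxim" → "moxarxid".
(Check on "artigqi": → "xoqfdnf" → "foqfdnx" ✓)

moxarxid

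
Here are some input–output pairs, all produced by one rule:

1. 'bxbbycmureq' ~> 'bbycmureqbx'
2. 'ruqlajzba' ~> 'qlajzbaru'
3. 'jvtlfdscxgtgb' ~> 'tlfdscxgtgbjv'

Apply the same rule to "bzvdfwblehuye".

vdfwblehuyebz

Each output is the input with this applied: move the first 2 characters to the end (rotate left by 2).
Applying that to "bzvdfwblehuye" gives "vdfwblehuyebz".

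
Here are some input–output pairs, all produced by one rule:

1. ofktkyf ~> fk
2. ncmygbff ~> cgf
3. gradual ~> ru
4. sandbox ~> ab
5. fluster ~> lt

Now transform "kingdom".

Rule — keep one character in every 3, starting at position 2 (positions 2nd, 5th, 8th, ...).
For "kingdom" the result is "id".

id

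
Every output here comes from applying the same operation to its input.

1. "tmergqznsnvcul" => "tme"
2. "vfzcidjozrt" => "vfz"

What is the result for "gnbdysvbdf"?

What's happening: keep only the first 3 characters.
For "gnbdysvbdf" the result is "gnb".

gnb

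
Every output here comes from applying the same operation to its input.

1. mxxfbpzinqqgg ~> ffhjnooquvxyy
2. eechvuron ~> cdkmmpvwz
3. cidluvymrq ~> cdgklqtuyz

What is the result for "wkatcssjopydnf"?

aabegiklnrsvwx

The transformation: shift every letter 8 places forward in the alphabet (wrapping around), then sort the characters into alphabetical order.
Working it through for "wkatcssjopydnf": intermediate "esibkaarwxglvn", final "aabegiklnrsvwx".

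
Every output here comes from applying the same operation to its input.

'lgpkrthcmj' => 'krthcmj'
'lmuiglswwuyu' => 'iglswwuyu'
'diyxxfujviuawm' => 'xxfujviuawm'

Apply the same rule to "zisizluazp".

izluazp

Looking at the pairs, the operation is to delete the first 3 characters.
For "zisizluazp" the result is "izluazp".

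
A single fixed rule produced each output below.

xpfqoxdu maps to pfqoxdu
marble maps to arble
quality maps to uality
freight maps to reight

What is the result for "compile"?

ompile

In each case the input is transformed by: delete the first character.
On "compile" that produces "ompile".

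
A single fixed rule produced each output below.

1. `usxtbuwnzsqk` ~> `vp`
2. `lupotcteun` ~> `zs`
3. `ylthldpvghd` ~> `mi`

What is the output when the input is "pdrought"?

my

In each case the input is transformed by: shift every letter 5 places forward in the alphabet (wrapping around), then keep only the last 2 characters.
On "pdrought": the first step gives "uiwtzlmy", and the second then gives "my".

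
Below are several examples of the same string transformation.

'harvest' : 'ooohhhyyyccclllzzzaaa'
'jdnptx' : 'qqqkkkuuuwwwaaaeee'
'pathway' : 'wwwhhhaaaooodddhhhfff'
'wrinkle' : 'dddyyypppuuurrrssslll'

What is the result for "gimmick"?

nnnpppttttttpppjjjrrr

Each output is the input with this applied: shift every letter 7 places forward in the alphabet (wrapping around), then repeat every character 3 times.
Working it through for "gimmick": intermediate "npttpjr", final "nnnpppttttttpppjjjrrr".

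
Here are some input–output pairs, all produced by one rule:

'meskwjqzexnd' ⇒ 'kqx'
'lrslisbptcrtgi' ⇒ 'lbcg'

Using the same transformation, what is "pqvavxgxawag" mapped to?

The transformation: delete the first 3 characters, then keep one character in every 3, starting at position 1 (positions 1st, 4th, 7th, ...).
On "pqvavxgxawag": the first step gives "avxgxawag", and the second then gives "agw".

agw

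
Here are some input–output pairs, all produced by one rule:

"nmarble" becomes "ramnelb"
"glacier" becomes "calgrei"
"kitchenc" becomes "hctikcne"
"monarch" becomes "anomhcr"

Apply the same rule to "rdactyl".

In each case the input is transformed by: move the last 3 characters to the front (rotate right by 3), then reverse the string.
Applying both steps to "rdactyl": "tylrdac", then "cadrlyt".

cadrlyt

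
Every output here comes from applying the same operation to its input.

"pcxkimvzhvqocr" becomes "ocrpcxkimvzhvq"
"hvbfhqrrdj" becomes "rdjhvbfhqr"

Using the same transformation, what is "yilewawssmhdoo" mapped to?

The transformation: move the last 3 characters to the front (rotate right by 3).
Applying that to "yilewawssmhdoo" gives "dooyilewawssmh".

dooyilewawssmh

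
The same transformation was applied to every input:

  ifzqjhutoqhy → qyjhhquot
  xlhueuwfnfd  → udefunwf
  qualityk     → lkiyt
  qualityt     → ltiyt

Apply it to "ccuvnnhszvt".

vtnvnzhs

The transformation: delete the first 3 characters, then take characters alternately from the front and the back (1st, last, 2nd, 2nd-last, ...).
Working it through for "ccuvnnhszvt": intermediate "vnnhszvt", final "vtnvnzhs".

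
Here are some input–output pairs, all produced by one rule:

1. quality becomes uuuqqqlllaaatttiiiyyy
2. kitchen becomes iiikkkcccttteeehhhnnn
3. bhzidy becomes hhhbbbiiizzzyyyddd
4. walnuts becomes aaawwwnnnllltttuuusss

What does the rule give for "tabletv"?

The rule is to swap each adjacent pair of characters (1↔2, 3↔4, ...), then repeat every character 3 times.
Applying that to "tabletv" gives "aaatttlllbbbttteeevvv".
(Check on "quality": → "uqlatiy" → "uuuqqqlllaaatttiiiyyy" ✓)

aaatttlllbbbttteeevvv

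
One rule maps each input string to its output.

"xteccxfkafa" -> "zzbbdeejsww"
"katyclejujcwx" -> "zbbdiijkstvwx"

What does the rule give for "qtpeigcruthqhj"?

bdfgghioppqsst

What's happening: sort the characters into alphabetical order, then shift every letter 1 place backward in the alphabet (wrapping around).
Starting from "qtpeigcruthqhj": after the first operation, "ceghhijpqqrttu"; after the second, "bdfgghioppqsst".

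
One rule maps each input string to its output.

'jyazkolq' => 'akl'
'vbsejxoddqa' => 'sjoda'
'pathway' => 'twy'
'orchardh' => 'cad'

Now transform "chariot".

ait

The rule is to delete the first 2 characters, then keep every other character starting from the first (positions 1st, 3rd, 5th, ...).
Working it through for "chariot": intermediate "ariot", final "ait".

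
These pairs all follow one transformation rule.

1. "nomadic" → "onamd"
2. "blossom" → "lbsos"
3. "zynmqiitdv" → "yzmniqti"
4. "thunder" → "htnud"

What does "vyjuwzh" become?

yvujw

In each case the input is transformed by: delete the last 2 characters, then swap each adjacent pair of characters (1↔2, 3↔4, ...).
On "vyjuwzh": the first step gives "vyjuw", and the second then gives "yvujw".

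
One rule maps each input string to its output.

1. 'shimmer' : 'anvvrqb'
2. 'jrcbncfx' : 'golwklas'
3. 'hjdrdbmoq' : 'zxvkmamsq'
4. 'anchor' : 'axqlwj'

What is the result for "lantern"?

The transformation: reverse the string, then shift every letter 9 places forward in the alphabet (wrapping around).
On "lantern" that produces "wancwju".

wancwju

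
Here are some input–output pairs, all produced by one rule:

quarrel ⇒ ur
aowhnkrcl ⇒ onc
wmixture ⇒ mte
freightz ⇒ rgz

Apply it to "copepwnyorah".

opya

Looking at the pairs, the operation is to keep one character in every 3, starting at position 2 (positions 2nd, 5th, 8th, ...).
"copepwnyorah" → "opya".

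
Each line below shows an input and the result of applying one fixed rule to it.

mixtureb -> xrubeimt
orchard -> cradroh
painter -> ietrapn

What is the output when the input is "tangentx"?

Looking at the pairs, the operation is to swap each adjacent pair of characters (1↔2, 3↔4, ...), then move the first 3 characters to the end (rotate left by 3).
Applying both steps to "tangentx": "atgnnext", then "nnextatg".

nnextatg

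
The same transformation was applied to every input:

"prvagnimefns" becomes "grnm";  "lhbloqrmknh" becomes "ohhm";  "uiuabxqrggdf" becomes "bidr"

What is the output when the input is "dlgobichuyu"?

What's happening: keep one character in every 3, starting at position 2 (positions 2nd, 5th, 8th, ...), then swap each adjacent pair of characters (1↔2, 3↔4, ...).
For "dlgobichuyu", step one produces "lbhu"; step two turns that into "bluh".

bluh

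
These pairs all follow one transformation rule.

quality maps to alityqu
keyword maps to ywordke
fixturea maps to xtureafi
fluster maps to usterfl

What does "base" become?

seba

The pattern: move the first 2 characters to the end (rotate left by 2).
So "base" becomes "seba".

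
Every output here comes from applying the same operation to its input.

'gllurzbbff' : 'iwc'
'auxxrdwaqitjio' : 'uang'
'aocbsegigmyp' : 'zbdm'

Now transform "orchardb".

zo

Each output is the input with this applied: shift every letter 3 places backward in the alphabet (wrapping around), then keep one character in every 3, starting at position 3 (positions 3rd, 6th, 9th, ...).
On "orchardb" that produces "zo".
(Check on "aocbsegigmyp": → "xlzypbdfdjvm" → "zbdm" ✓)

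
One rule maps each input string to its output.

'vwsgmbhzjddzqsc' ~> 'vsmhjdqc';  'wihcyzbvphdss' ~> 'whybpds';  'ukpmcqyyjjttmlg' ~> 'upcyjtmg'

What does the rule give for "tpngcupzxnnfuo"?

tncpxnu

The pattern: keep every other character starting from the first (positions 1st, 3rd, 5th, ...).
"tpngcupzxnnfuo" → "tncpxnu".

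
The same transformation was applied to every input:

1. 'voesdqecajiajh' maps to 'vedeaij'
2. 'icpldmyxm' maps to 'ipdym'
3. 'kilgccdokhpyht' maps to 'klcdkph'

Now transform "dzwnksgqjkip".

The rule is to keep every other character starting from the first (positions 1st, 3rd, 5th, ...).
So "dzwnksgqjkip" becomes "dwkgji".

dwkgji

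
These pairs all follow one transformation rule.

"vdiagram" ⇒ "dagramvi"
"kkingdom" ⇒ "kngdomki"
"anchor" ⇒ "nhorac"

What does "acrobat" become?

cobatar

In each case the input is transformed by: move the first 2 characters to the end (rotate left by 2), then swap the first and last characters.
Starting from "acrobat": after the first operation, "robatac"; after the second, "cobatar".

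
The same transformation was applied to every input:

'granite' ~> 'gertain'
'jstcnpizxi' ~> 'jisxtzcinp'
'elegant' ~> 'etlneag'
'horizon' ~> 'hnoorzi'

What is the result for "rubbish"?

Looking at the pairs, the operation is to take characters alternately from the front and the back (1st, last, 2nd, 2nd-last, ...).
Doing the same to "rubbish": "rhusbib".

rhusbib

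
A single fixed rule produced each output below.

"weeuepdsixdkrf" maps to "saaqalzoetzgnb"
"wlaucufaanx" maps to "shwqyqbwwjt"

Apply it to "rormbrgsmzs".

In each case the input is transformed by: shift every letter 4 places backward in the alphabet (wrapping around).
"rormbrgsmzs" → "nknixncoivo".

nknixncoivo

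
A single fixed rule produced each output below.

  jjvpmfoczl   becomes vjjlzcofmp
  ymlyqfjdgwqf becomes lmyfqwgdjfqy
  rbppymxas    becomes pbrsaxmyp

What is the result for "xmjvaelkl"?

The rule is to move the first 3 characters to the end (rotate left by 3), then reverse the string.
Working it through for "xmjvaelkl": intermediate "vaelklxmj", final "jmxlkleav".

jmxlkleav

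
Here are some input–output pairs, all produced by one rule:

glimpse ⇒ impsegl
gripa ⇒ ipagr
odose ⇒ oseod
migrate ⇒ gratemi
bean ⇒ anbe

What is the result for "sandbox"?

ndboxsa

What's happening: move the first 2 characters to the end (rotate left by 2).
For "sandbox" the result is "ndboxsa".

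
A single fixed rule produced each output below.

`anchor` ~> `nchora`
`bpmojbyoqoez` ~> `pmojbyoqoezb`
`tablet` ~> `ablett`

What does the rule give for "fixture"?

ixturef

The transformation: move the first character to the end.
"fixture" → "ixturef".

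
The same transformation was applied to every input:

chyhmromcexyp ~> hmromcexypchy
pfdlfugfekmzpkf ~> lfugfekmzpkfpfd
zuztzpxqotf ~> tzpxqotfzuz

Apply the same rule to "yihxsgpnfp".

What's happening: move the first 3 characters to the end (rotate left by 3).
So "yihxsgpnfp" becomes "xsgpnfpyih".

xsgpnfpyih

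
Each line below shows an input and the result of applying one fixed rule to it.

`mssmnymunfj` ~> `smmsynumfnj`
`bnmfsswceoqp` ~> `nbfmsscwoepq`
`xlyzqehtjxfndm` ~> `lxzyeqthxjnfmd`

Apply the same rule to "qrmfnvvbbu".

In each case the input is transformed by: swap each adjacent pair of characters (1↔2, 3↔4, ...).
Applying that to "qrmfnvvbbu" gives "rqfmvnbvub".

rqfmvnbvub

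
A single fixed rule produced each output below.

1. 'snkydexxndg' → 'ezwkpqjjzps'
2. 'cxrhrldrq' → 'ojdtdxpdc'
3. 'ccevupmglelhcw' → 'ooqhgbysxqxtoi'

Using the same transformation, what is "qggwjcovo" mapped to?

The transformation: shift every letter 12 places forward in the alphabet (wrapping around).
So "qggwjcovo" becomes "cssivoaha".

cssivoaha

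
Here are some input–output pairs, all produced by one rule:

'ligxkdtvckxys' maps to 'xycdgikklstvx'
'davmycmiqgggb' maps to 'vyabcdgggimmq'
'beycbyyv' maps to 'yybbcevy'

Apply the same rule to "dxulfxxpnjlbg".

Each output is the input with this applied: sort the characters into alphabetical order, then move the last 2 characters to the front (rotate right by 2).
"dxulfxxpnjlbg" → "bdfgjllnpuxxx" → "xxbdfgjllnpux".
(Check on "ligxkdtvckxys": → "cdgikklstvxxy" → "xycdgikklstvx" ✓)

xxbdfgjllnpux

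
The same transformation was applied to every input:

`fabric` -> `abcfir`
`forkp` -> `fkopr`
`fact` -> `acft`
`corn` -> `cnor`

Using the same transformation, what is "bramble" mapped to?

abbelmr

The rule is to sort the characters into alphabetical order.
Applying that to "bramble" gives "abbelmr".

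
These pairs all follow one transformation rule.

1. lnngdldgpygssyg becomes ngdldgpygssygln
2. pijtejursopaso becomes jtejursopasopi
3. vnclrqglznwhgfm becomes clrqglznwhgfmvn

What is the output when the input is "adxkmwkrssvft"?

What's happening: move the first 2 characters to the end (rotate left by 2).
Applying that to "adxkmwkrssvft" gives "xkmwkrssvftad".

xkmwkrssvftad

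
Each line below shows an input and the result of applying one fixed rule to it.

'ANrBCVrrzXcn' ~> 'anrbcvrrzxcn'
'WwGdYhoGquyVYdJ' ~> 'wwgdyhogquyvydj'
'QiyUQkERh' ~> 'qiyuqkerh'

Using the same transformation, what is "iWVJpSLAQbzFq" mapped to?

iwvjpslaqbzfq

The transformation: convert every letter to lowercase.
Applying that to "iWVJpSLAQbzFq" gives "iwvjpslaqbzfq".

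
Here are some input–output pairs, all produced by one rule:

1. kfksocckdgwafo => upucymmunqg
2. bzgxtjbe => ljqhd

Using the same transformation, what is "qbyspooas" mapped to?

aliczy

The transformation: delete the last 3 characters, then shift every letter 10 places forward in the alphabet (wrapping around).
Starting from "qbyspooas": after the first operation, "qbyspo"; after the second, "aliczy".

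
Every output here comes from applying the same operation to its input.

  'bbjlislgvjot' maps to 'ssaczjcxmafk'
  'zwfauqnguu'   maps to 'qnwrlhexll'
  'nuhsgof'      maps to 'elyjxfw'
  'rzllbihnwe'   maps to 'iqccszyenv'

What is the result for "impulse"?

zdglcjv

Rule — shift every letter 9 places backward in the alphabet (wrapping around).
For "impulse" the result is "zdglcjv".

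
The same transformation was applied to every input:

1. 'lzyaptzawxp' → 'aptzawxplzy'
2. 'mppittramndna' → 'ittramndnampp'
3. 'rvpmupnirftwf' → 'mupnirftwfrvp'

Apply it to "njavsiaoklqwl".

In each case the input is transformed by: move the first 3 characters to the end (rotate left by 3).
For "njavsiaoklqwl" the result is "vsiaoklqwlnja".

vsiaoklqwlnja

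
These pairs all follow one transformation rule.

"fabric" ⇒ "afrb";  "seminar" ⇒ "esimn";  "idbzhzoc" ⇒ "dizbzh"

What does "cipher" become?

ichp

Each output is the input with this applied: delete the last 2 characters, then swap each adjacent pair of characters (1↔2, 3↔4, ...).
Applying both steps to "cipher": "ciph", then "ichp".
(Check on "seminar": → "semin" → "esimn" ✓)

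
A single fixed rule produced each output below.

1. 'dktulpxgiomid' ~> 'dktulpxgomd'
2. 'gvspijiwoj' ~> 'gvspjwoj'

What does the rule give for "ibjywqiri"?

bjywqr

In each case the input is transformed by: remove every "i".
"ibjywqiri" → "bjywqr".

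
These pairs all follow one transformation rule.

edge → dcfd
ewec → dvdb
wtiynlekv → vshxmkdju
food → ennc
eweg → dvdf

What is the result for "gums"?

Each output is the input with this applied: shift every letter 1 place backward in the alphabet (wrapping around).
Doing the same to "gums": "ftlr".

ftlr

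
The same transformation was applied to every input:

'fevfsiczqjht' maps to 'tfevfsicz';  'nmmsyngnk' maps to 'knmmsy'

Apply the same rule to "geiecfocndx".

Each output is the input with this applied: move the last character to the front, then delete the last 3 characters.
Doing the same to "geiecfocndx": "xgeiecfo".

xgeiecfo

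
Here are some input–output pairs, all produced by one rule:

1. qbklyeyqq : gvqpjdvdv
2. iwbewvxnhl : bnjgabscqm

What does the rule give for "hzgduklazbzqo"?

The pattern: swap each adjacent pair of characters (1↔2, 3↔4, ...), then shift every letter 5 places forward in the alphabet (wrapping around).
On "hzgduklazbzqo": the first step gives "zhdgkualbzqzo", and the second then gives "emilpzfqgevet".

emilpzfqgevet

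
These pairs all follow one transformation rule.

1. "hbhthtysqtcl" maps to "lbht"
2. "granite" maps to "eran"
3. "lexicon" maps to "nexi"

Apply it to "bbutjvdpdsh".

Each output is the input with this applied: swap the first and last characters, then keep only the first 4 characters.
"bbutjvdpdsh" → "hbutjvdpdsb" → "hbut".

hbut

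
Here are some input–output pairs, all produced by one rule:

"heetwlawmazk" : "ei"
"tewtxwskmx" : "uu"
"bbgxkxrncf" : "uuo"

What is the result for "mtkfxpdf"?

Each output is the input with this applied: shift every letter 3 places backward in the alphabet (wrapping around), then keep only the vowels.
For "mtkfxpdf", step one produces "jqhcumac"; step two turns that into "ua".

ua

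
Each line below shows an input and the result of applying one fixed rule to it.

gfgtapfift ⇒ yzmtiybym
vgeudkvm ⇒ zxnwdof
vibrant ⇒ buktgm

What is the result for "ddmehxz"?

wfxaqs

What's happening: shift every letter 7 places backward in the alphabet (wrapping around), then delete the first character.
Starting from "ddmehxz": after the first operation, "wwfxaqs"; after the second, "wfxaqs".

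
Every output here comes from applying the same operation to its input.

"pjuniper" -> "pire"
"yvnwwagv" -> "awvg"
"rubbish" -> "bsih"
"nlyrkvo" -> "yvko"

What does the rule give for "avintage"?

In each case the input is transformed by: swap each adjacent pair of characters (1↔2, 3↔4, ...), then keep only the last 4 characters.
Starting from "avintage": after the first operation, "vaniateg"; after the second, "ateg".

ateg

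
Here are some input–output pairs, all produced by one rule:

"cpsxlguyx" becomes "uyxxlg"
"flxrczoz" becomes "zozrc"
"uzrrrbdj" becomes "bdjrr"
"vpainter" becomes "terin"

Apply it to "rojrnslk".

slkrn

The rule is to delete the first 3 characters, then move the last 3 characters to the front (rotate right by 3).
Applying both steps to "rojrnslk": "rnslk", then "slkrn".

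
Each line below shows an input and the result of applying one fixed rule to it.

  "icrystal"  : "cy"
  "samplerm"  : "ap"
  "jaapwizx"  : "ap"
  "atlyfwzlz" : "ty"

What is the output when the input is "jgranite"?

ga

The transformation: keep every other character starting from the second (positions 2nd, 4th, 6th, ...), then delete the last 2 characters.
"jgranite" → "ga".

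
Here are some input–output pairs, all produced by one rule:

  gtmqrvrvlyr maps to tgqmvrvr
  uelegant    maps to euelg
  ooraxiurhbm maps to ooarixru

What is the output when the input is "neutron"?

entu

The transformation: delete the last 3 characters, then swap each adjacent pair of characters (1↔2, 3↔4, ...).
For "neutron", step one produces "neut"; step two turns that into "entu".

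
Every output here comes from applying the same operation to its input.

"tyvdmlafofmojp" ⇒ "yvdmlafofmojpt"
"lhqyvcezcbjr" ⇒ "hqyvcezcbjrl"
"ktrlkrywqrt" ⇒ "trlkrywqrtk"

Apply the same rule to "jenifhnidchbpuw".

enifhnidchbpuwj

In each case the input is transformed by: move the first character to the end.
"jenifhnidchbpuw" → "enifhnidchbpuwj".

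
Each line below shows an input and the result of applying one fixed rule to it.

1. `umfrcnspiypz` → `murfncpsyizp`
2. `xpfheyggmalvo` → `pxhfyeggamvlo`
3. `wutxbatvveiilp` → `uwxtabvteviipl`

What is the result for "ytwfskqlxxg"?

tyfwkslqxxg

In each case the input is transformed by: swap each adjacent pair of characters (1↔2, 3↔4, ...).
On "ytwfskqlxxg" that produces "tyfwkslqxxg".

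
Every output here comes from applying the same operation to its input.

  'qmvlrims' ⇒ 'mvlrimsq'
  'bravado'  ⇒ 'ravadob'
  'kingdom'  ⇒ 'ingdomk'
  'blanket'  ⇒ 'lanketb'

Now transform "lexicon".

The transformation: move the first character to the end.
So "lexicon" becomes "exiconl".

exiconl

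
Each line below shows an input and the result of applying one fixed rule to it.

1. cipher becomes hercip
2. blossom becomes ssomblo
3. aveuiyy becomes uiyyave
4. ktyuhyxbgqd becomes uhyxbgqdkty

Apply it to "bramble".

The pattern: move the first 3 characters to the end (rotate left by 3).
For "bramble" the result is "mblebra".

mblebra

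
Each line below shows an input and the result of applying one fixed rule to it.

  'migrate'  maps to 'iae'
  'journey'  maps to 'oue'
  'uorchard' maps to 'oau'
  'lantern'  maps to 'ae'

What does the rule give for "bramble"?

The pattern: move the first character to the end, then keep only the vowels.
Applying both steps to "bramble": "rambleb", then "ae".

ae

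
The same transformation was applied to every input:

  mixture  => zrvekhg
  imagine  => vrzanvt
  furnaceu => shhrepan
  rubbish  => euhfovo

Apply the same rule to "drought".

qgeubth

Each output is the input with this applied: shift every letter 13 places forward in the alphabet (wrapping around) — i.e. ROT13, then take characters alternately from the front and the back (1st, last, 2nd, 2nd-last, ...).
Applying both steps to "drought": "qebhtug", then "qgeubth".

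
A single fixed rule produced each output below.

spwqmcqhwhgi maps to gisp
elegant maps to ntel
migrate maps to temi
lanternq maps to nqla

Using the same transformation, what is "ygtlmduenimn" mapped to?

The transformation: move the last 2 characters to the front (rotate right by 2), then keep only the first 4 characters.
Applying both steps to "ygtlmduenimn": "mnygtlmdueni", then "mnyg".

mnyg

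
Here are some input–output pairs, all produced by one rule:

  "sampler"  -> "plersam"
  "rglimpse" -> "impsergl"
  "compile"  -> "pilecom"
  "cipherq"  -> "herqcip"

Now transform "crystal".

The rule is to move the first 3 characters to the end (rotate left by 3).
Doing the same to "crystal": "stalcry".

stalcry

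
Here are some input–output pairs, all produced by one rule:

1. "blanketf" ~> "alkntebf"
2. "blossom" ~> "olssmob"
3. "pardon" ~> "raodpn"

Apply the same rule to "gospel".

Rule — move the first character to the end, then swap each adjacent pair of characters (1↔2, 3↔4, ...).
"gospel" → "ospelg" → "soepgl".

soepgl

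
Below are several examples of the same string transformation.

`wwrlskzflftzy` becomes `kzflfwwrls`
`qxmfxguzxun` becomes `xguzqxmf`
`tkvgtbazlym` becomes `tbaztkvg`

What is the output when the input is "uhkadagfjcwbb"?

Each output is the input with this applied: delete the last 3 characters, then swap the front and back halves of the string.
On "uhkadagfjcwbb" that produces "agfjcuhkad".

agfjcuhkad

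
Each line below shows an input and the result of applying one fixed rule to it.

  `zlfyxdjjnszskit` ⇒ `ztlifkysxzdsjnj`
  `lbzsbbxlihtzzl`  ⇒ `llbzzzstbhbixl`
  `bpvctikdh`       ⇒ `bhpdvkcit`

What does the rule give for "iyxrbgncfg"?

igyfxcrnbg

The rule is to take characters alternately from the front and the back (1st, last, 2nd, 2nd-last, ...).
On "iyxrbgncfg" that produces "igyfxcrnbg".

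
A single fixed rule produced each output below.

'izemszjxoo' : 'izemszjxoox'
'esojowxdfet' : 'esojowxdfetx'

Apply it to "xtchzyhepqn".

Each output is the input with this applied: append "x".
"xtchzyhepqn" → "xtchzyhepqnx".

xtchzyhepqnx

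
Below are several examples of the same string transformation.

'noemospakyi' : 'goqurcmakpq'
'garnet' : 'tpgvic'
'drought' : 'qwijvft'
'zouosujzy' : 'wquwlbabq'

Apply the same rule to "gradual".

The rule is to shift every letter 2 places forward in the alphabet (wrapping around), then move the first 2 characters to the end (rotate left by 2).
Working it through for "gradual": intermediate "itcfwcn", final "cfwcnit".

cfwcnit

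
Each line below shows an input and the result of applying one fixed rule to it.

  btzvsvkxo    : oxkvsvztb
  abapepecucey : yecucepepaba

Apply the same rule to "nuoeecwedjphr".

Looking at the pairs, the operation is to reverse the string.
For "nuoeecwedjphr" the result is "rhpjdewceeoun".

rhpjdewceeoun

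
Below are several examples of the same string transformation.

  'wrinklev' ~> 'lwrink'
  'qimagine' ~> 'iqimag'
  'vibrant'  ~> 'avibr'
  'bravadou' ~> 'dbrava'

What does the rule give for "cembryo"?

rcemb

What's happening: delete the last 2 characters, then move the last character to the front.
"cembryo" → "rcemb".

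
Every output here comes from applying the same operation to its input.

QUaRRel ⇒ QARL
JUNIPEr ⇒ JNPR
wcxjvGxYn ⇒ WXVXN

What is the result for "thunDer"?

What's happening: keep every other character starting from the first (positions 1st, 3rd, 5th, ...), then convert every letter to uppercase.
"thunDer" → "TUDR".

TUDR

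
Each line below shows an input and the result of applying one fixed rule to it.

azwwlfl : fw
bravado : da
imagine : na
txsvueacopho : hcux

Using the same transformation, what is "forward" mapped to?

rr

Rule — reverse the string, then keep one character in every 3, starting at position 2 (positions 2nd, 5th, 8th, ...).
So "forward" becomes "rr".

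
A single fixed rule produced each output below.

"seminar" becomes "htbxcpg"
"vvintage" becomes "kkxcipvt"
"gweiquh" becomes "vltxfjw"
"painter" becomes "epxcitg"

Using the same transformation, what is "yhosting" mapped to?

In each case the input is transformed by: shift every letter 11 places backward in the alphabet (wrapping around).
On "yhosting" that produces "nwdhixcv".

nwdhixcv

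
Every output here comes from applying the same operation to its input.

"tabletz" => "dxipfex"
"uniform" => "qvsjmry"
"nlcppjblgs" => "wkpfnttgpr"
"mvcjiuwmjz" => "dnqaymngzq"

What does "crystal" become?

The rule is to reverse the string, then shift every letter 4 places forward in the alphabet (wrapping around).
Working it through for "crystal": intermediate "latsyrc", final "pexwcvg".
(Check on "tabletz": → "ztelbat" → "dxipfex" ✓)

pexwcvg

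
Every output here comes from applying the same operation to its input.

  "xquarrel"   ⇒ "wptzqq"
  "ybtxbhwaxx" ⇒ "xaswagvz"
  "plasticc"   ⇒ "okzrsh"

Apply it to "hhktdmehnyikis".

ggjscldgmxhj

The rule is to delete the last 2 characters, then shift every letter 1 place backward in the alphabet (wrapping around).
For "hhktdmehnyikis", step one produces "hhktdmehnyik"; step two turns that into "ggjscldgmxhj".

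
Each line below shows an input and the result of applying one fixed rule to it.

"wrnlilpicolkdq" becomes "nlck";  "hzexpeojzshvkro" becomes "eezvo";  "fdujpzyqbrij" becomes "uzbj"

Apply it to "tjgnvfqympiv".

Rule — keep one character in every 3, starting at position 3 (positions 3rd, 6th, 9th, ...).
For "tjgnvfqympiv" the result is "gfmv".

gfmv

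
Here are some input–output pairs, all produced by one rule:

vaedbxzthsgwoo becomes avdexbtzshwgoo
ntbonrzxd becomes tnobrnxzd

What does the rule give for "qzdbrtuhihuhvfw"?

The transformation: swap each adjacent pair of characters (1↔2, 3↔4, ...).
Applying that to "qzdbrtuhihuhvfw" gives "zqbdtrhuhihufvw".

zqbdtrhuhihufvw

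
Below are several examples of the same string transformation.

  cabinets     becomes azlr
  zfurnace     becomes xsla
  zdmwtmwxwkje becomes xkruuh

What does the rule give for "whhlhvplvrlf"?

The transformation: keep every other character starting from the first (positions 1st, 3rd, 5th, ...), then shift every letter 2 places backward in the alphabet (wrapping around).
Starting from "whhlhvplvrlf": after the first operation, "whhpvl"; after the second, "uffntj".

uffntj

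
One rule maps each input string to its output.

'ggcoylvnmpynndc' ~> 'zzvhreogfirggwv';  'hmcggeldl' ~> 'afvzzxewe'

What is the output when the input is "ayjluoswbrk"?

The rule is to shift every letter 7 places backward in the alphabet (wrapping around).
"ayjluoswbrk" → "trcenhlpukd".

trcenhlpukd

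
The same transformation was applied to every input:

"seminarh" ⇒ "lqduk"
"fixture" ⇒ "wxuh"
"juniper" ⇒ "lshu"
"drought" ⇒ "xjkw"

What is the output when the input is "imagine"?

The transformation: delete the first 3 characters, then shift every letter 3 places forward in the alphabet (wrapping around).
Starting from "imagine": after the first operation, "gine"; after the second, "jlqh".

jlqh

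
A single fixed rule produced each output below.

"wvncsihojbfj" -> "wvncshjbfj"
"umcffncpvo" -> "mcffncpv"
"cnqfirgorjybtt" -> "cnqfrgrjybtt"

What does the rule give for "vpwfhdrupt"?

In each case the input is transformed by: remove every vowel.
On "vpwfhdrupt" that produces "vpwfhdrpt".

vpwfhdrpt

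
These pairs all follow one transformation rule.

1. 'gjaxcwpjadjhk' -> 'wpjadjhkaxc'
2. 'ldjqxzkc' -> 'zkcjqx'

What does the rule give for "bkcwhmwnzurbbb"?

mwnzurbbbcwh

The rule is to delete the first 2 characters, then move the first 3 characters to the end (rotate left by 3).
Starting from "bkcwhmwnzurbbb": after the first operation, "cwhmwnzurbbb"; after the second, "mwnzurbbbcwh".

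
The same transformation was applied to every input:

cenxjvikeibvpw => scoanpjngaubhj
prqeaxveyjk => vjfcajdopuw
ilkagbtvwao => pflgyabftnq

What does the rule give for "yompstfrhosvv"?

The transformation: shift every letter 5 places forward in the alphabet (wrapping around), then move the first 2 characters to the end (rotate left by 2).
Applying both steps to "yompstfrhosvv": "dtruxykwmtxaa", then "ruxykwmtxaadt".

ruxykwmtxaadt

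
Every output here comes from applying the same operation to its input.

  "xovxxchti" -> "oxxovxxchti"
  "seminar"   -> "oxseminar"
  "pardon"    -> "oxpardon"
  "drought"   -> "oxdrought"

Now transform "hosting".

Looking at the pairs, the operation is to prepend "ox".
On "hosting" that produces "oxhosting".

oxhosting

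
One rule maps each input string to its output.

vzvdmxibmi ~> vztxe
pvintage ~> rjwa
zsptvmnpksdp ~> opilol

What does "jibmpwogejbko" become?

eiscfg

The transformation: shift every letter 4 places backward in the alphabet (wrapping around), then keep every other character starting from the second (positions 2nd, 4th, 6th, ...).
Starting from "jibmpwogejbko": after the first operation, "fexilskcafxgk"; after the second, "eiscfg".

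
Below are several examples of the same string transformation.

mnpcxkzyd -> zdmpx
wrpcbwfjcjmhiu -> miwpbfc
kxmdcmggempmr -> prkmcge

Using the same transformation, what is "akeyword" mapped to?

What's happening: keep every other character starting from the first (positions 1st, 3rd, 5th, ...), then move the last 2 characters to the front (rotate right by 2).
Starting from "akeyword": after the first operation, "aewr"; after the second, "wrae".

wrae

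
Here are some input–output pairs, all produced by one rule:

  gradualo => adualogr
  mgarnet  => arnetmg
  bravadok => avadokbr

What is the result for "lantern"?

The transformation: move the first 2 characters to the end (rotate left by 2).
For "lantern" the result is "nternla".

nternla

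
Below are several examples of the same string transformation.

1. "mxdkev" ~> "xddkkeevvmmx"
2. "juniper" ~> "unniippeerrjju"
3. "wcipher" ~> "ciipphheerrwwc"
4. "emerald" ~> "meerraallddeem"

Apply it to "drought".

roouugghhttddr

What's happening: double every character, then move the first 3 characters to the end (rotate left by 3).
For "drought", step one produces "ddrroouugghhtt"; step two turns that into "roouugghhttddr".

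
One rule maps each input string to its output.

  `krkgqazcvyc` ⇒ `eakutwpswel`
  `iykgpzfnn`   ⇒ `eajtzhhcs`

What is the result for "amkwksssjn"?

The transformation: move the first 2 characters to the end (rotate left by 2), then shift every letter 6 places backward in the alphabet (wrapping around).
On "amkwksssjn": the first step gives "kwksssjnam", and the second then gives "eqemmmdhug".

eqemmmdhug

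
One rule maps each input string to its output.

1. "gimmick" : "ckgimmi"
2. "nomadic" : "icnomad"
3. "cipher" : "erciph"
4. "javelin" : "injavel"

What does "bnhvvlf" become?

lfbnhvv

What's happening: move the last 2 characters to the front (rotate right by 2).
Applying that to "bnhvvlf" gives "lfbnhvv".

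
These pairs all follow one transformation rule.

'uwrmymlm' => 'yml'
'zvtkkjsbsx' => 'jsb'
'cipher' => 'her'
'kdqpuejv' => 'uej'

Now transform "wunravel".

The rule is to swap the front and back halves of the string, then keep only the first 3 characters.
"wunravel" → "ave".
(Check on "uwrmymlm": → "ymlmuwrm" → "yml" ✓)

ave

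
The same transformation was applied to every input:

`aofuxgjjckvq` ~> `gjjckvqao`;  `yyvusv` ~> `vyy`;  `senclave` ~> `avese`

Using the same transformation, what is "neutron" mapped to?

In each case the input is transformed by: move the first 2 characters to the end (rotate left by 2), then delete the first 3 characters.
For "neutron", step one produces "utronne"; step two turns that into "onne".

onne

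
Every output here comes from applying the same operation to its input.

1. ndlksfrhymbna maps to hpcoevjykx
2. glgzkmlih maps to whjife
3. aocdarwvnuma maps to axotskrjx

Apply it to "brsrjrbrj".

ogoyog

Looking at the pairs, the operation is to shift every letter 3 places backward in the alphabet (wrapping around), then delete the first 3 characters.
"brsrjrbrj" → "ogoyog".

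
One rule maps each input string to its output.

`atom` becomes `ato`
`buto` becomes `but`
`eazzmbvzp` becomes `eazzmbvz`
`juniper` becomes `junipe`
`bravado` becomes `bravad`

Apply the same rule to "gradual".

gradua

The rule is to delete the last character.
"gradual" → "gradua".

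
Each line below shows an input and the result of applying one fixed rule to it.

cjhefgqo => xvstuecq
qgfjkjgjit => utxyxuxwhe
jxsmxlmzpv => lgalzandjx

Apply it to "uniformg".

bwtcfaui

What's happening: shift every letter 12 places backward in the alphabet (wrapping around), then move the first character to the end.
Doing the same to "uniformg": "bwtcfaui".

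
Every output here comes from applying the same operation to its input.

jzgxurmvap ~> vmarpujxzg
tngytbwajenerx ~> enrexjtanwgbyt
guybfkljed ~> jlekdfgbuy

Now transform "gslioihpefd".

epfhdigosil

Rule — move the last 3 characters to the front (rotate right by 3), then take characters alternately from the front and the back (1st, last, 2nd, 2nd-last, ...).
On "gslioihpefd": the first step gives "efdgslioihp", and the second then gives "epfhdigosil".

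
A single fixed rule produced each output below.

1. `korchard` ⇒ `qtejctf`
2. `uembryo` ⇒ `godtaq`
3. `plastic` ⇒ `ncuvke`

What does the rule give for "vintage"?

In each case the input is transformed by: delete the first character, then shift every letter 2 places forward in the alphabet (wrapping around).
For "vintage", step one produces "intage"; step two turns that into "kpvcig".
(Check on "korchard": → "orchard" → "qtejctf" ✓)

kpvcig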